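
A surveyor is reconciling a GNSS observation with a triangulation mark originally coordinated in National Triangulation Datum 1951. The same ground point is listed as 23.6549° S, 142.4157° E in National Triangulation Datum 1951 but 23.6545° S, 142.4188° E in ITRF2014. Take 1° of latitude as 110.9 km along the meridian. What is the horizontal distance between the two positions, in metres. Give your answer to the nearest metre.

318 m

Δφ = -23.6545° − -23.6549° = +0.0004°; Δλ = 142.4188° − 142.4157° = +0.0031°.
ΔN = Δφ × 110900 = 44.4 m; ΔE = Δλ × 110900 × cos(-23.6549°) = +0.0031 × 110900 × 0.915979 = 314.9 m.
Distance = √(ΔE² + ΔN²) = √(314.9² + 44.4²) = 318.0 m.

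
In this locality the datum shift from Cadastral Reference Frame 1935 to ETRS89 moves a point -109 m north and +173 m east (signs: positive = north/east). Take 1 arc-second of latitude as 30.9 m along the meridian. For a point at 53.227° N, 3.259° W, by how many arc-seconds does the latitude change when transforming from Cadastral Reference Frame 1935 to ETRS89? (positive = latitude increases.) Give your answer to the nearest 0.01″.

1″ of latitude = 30.90 m, so Δφ = -109.0 / 30.90 = -3.528″.

Δφ = -3.53″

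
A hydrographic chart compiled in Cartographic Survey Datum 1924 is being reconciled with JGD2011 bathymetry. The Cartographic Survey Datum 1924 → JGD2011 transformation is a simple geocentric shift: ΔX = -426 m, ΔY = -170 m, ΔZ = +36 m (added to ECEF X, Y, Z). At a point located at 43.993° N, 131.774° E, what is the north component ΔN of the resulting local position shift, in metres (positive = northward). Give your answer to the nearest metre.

The local north axis is (−sin φ cos λ, −sin φ sin λ, cos φ), giving ΔN = -197.118 + 88.059 + 25.899 = -83.16 m.

ΔN = -83 m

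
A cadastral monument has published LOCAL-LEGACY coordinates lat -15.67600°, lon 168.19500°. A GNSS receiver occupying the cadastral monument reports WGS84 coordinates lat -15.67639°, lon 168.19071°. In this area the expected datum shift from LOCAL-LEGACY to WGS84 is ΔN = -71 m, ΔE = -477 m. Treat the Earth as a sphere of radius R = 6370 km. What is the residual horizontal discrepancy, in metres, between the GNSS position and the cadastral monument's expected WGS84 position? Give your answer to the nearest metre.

Observed coordinate differences: Δφ = -0.00039°, Δλ = -0.00429°.
Converting to metres (1° lat = 111177 m, cos φ = 0.962805): observed ΔN = -43.4 m, observed ΔE = -459.2 m.
Subtracting the expected shift leaves a residual of -43.4 − (-71) = 27.6 m north and -459.2 − (-477) = 17.8 m east.
Residual distance = √(27.6² + 17.8²) = 32.9 m.

33 m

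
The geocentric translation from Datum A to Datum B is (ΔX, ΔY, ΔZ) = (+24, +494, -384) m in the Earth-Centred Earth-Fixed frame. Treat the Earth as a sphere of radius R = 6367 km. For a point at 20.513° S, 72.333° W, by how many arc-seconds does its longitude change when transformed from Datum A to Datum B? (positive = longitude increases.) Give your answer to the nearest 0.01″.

Δλ = 5.98″

sin φ = -0.350420, cos φ = 0.936593, sin λ = -0.952836, cos λ = 0.303484.
East component: ΔE = −sin λ·ΔX + cos λ·ΔY = −(-0.952836)(24) + (0.303484)(494) = 172.79 m.
1° of latitude spans πR/180 = 111125 m; at latitude φ, 1° of longitude spans that × cos φ = 104079.0 m, so Δλ = 172.79 / 104079.0 × 3600 = 5.977″.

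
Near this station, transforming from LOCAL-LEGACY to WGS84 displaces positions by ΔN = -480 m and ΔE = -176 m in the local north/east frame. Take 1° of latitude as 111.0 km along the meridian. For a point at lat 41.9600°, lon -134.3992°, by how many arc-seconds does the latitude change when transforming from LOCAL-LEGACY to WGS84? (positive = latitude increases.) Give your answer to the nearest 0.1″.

Δφ = -15.6″

1° of latitude = 111.0 km, so Δφ = -480.0 / 111000 = -0.0043243° = -15.568″.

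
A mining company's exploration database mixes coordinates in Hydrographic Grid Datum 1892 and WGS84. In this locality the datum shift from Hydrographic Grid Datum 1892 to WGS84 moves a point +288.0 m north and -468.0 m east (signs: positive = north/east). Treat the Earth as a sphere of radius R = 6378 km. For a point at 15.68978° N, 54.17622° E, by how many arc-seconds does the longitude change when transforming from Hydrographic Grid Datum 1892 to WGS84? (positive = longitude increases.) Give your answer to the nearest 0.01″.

At latitude 15.68978°, cos φ = 0.962740.
One radian of longitude at latitude φ spans R cos φ, so Δλ = ΔE / (R cos φ) = -468.0 / (6378000 × 0.962740) = -7.6217e-05 rad = -15.721″.

Δλ = -15.72″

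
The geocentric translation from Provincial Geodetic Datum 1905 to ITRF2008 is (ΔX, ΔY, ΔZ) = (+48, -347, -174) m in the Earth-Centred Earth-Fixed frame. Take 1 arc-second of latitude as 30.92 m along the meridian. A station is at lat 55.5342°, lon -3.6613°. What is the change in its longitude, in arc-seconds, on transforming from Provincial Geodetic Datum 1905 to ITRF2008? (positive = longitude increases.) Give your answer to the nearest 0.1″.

Δλ = -19.6″

sin φ = 0.824464, cos φ = 0.565914, sin λ = -0.063858, cos λ = 0.997959.
East component: ΔE = −sin λ·ΔX + cos λ·ΔY = −(-0.063858)(48) + (0.997959)(-347) = -343.23 m.
1° of latitude spans 3600 × 30.92 = 111312 m; at latitude φ, 1° of longitude spans that × cos φ = 62993.0 m, so Δλ = -343.23 / 62993.0 × 3600 = -19.615″.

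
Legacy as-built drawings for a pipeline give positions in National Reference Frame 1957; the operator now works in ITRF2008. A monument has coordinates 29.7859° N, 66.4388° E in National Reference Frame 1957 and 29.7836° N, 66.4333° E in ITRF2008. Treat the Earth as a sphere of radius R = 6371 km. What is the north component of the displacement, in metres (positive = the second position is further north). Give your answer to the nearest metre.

ΔN = -256 m

Δφ = 29.7836° − 29.7859° = -0.0023°; Δλ = 66.4333° − 66.4388° = -0.0055°.
1° along a meridian = πR/180 = 111195 m.
ΔN = Δφ × 111195 = -255.7 m; ΔE = Δλ × 111195 × cos(29.7859°) = -0.0055 × 111195 × 0.867888 = -530.8 m.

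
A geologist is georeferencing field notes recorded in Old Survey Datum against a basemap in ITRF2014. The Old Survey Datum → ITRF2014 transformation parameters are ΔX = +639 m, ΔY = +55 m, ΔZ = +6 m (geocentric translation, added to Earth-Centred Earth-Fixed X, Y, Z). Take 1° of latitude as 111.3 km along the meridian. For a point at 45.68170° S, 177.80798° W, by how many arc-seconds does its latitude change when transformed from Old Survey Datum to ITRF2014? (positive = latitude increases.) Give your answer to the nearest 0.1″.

Δφ = -14.7″

sin φ = -0.715470, cos φ = 0.698644, sin λ = -0.038249, cos λ = -0.999268.
North component: ΔN = −sin φ cos λ·ΔX − sin φ sin λ·ΔY + cos φ·ΔZ = −(-0.715470)(-0.999268)(639) − (-0.715470)(-0.038249)(55) + (0.698644)(6) = -454.16 m.
1° of latitude spans 111300 m, so Δφ = -454.16 / 111300 × 3600 = -14.690″.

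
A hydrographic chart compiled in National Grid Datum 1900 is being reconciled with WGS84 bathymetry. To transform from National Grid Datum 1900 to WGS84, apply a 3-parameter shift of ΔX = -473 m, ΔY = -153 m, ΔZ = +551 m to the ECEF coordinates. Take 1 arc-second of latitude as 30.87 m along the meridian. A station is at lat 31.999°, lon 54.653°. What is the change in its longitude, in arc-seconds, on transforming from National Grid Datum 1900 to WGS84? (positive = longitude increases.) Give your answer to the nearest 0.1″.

Δλ = 11.4″

sin φ = 0.529904, cos φ = 0.848057, sin λ = 0.815663, cos λ = 0.578527.
East component: ΔE = −sin λ·ΔX + cos λ·ΔY = −(0.815663)(-473) + (0.578527)(-153) = 297.29 m.
1° of latitude spans 3600 × 30.87 = 111132 m; at latitude φ, 1° of longitude spans that × cos φ = 94246.3 m, so Δλ = 297.29 / 94246.3 × 3600 = 11.356″.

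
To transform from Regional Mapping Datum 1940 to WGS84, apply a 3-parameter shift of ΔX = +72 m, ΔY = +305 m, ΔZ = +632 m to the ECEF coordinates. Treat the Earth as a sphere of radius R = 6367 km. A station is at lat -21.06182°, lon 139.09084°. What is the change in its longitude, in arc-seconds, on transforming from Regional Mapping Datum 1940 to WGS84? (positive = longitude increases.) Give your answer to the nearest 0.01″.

sin φ = -0.359375, cos φ = 0.933193, sin λ = 0.654862, cos λ = -0.755749.
East component: ΔE = −sin λ·ΔX + cos λ·ΔY = −(0.654862)(72) + (-0.755749)(305) = -277.65 m.
1° of latitude spans πR/180 = 111125 m; at latitude φ, 1° of longitude spans that × cos φ = 103701.2 m, so Δλ = -277.65 / 103701.2 × 3600 = -9.639″.

Δλ = -9.64″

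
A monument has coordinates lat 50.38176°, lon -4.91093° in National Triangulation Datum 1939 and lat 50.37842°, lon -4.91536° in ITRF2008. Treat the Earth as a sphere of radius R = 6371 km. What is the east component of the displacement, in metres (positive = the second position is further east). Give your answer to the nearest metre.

ΔE = -314 m

Δφ = 50.37842° − 50.38176° = -0.00334°; Δλ = -4.91536° − -4.91093° = -0.00443°.
1° along a meridian = πR/180 = 111195 m.
ΔN = Δφ × 111195 = -371.4 m; ΔE = Δλ × 111195 × cos(50.38176°) = -0.00443 × 111195 × 0.637669 = -314.1 m.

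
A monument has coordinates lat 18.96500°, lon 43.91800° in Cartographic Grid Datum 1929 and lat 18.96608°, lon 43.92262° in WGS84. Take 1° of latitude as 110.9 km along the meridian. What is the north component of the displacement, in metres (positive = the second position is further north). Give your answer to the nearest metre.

ΔN = 120 m

Δφ = 18.96608° − 18.96500° = +0.00108°; Δλ = 43.92262° − 43.91800° = +0.00462°.
ΔN = Δφ × 110900 = 119.8 m; ΔE = Δλ × 110900 × cos(18.96500°) = +0.00462 × 110900 × 0.945717 = 484.5 m.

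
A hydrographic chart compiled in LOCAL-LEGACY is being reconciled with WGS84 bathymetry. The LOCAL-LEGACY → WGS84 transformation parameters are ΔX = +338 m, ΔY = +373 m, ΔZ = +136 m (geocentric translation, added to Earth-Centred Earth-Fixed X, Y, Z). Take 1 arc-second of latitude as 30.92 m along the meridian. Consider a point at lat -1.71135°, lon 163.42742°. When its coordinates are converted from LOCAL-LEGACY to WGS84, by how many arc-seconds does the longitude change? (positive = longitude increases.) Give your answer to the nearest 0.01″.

Δλ = -14.69″

sin φ = -0.029864, cos φ = 0.999554, sin λ = 0.285230, cos λ = -0.958459.
East component: ΔE = −sin λ·ΔX + cos λ·ΔY = −(0.285230)(338) + (-0.958459)(373) = -453.91 m.
1° of latitude spans 3600 × 30.92 = 111312 m; at latitude φ, 1° of longitude spans that × cos φ = 111262.4 m, so Δλ = -453.91 / 111262.4 × 3600 = -14.687″.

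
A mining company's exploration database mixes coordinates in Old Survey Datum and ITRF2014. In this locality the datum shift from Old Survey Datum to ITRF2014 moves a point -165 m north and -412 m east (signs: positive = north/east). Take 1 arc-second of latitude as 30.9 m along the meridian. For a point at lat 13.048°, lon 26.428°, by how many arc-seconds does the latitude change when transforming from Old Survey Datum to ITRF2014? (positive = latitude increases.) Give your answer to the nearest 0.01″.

1″ of latitude = 30.90 m, so Δφ = -165.0 / 30.90 = -5.340″.

Δφ = -5.34″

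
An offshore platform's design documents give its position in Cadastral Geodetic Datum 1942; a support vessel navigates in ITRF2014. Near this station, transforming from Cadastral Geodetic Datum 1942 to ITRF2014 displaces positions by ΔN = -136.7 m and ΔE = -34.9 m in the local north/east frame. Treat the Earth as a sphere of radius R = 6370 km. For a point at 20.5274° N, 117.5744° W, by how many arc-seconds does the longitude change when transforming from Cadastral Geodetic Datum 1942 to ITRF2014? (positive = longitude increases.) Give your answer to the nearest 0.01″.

At latitude 20.5274°, cos φ = 0.936505.
One radian of longitude at latitude φ spans R cos φ, so Δλ = ΔE / (R cos φ) = -34.9 / (6370000 × 0.936505) = -5.8503e-06 rad = -1.207″.

Δλ = -1.21″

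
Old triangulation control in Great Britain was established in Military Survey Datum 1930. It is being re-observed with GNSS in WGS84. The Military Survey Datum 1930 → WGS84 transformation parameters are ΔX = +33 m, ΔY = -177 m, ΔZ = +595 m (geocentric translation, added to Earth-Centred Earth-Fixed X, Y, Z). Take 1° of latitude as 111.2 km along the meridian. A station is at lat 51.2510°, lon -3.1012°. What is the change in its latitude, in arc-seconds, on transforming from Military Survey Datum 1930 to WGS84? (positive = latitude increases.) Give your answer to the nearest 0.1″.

sin φ = 0.779895, cos φ = 0.625910, sin λ = -0.054100, cos λ = 0.998536.
North component: ΔN = −sin φ cos λ·ΔX − sin φ sin λ·ΔY + cos φ·ΔZ = −(0.779895)(0.998536)(33) − (0.779895)(-0.054100)(-177) + (0.625910)(595) = 339.25 m.
1° of latitude spans 111200 m, so Δφ = 339.25 / 111200 × 3600 = 10.983″.

Δφ = 11.0″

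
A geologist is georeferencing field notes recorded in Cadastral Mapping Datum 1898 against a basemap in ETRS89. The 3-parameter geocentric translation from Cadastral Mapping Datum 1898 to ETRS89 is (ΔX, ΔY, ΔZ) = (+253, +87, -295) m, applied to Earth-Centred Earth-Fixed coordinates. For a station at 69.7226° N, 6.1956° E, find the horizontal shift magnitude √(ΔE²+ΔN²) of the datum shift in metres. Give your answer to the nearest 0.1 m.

The local east axis at (φ, λ) is (−sin λ, cos λ, 0), so ΔE = −sin(6.1956°)·253 + cos(6.1956°)·87 = 59.19 m.
The local north axis is (−sin φ cos λ, −sin φ sin λ, cos φ), giving ΔN = -235.934 − 8.807 − 102.237 = -346.98 m.
Horizontal magnitude = √(ΔE² + ΔN²) = √(59.19² + (-346.98)²) = 351.99 m.

352.0 m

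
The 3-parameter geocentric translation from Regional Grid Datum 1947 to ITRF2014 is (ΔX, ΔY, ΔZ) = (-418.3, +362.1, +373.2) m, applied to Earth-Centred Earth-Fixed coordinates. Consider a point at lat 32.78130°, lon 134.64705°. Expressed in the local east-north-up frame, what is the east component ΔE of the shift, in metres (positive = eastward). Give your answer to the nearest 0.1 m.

At φ = 32.78130°, λ = 134.64705°: sin φ = 0.541434, cos φ = 0.840743, sin λ = 0.711449, cos λ = -0.702738.
ΔE = −sin λ·ΔX + cos λ·ΔY = −(0.711449)·(-418.3) + (-0.702738)·(362.1) = 43.14 m.

ΔE = 43.1 m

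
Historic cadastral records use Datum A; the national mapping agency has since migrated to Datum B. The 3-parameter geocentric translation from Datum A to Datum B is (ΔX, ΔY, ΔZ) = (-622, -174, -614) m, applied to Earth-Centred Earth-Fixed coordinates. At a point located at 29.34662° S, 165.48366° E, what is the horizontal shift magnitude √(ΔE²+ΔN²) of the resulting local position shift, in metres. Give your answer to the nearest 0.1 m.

The local east axis at (φ, λ) is (−sin λ, cos λ, 0), so ΔE = −sin(165.48366°)·(-622) + cos(165.48366°)·(-174) = 324.35 m.
The local north axis is (−sin φ cos λ, −sin φ sin λ, cos φ), giving ΔN = 295.106 − 21.375 − 535.206 = -261.48 m.
Horizontal magnitude = √(ΔE² + ΔN²) = √(324.35² + (-261.48)²) = 416.62 m.

416.6 m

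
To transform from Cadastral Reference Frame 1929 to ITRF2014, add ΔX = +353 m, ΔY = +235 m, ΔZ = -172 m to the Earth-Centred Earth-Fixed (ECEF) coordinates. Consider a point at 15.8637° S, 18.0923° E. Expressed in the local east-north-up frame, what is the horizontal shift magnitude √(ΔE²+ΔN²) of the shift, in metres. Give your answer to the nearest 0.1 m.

125.8 m

The local east axis at (φ, λ) is (−sin λ, cos λ, 0), so ΔE = −sin(18.0923°)·353 + cos(18.0923°)·235 = 113.76 m.
The local north axis is (−sin φ cos λ, −sin φ sin λ, cos φ), giving ΔN = 91.722 + 19.949 − 165.449 = -53.78 m.
Horizontal magnitude = √(ΔE² + ΔN²) = √(113.76² + (-53.78)²) = 125.83 m.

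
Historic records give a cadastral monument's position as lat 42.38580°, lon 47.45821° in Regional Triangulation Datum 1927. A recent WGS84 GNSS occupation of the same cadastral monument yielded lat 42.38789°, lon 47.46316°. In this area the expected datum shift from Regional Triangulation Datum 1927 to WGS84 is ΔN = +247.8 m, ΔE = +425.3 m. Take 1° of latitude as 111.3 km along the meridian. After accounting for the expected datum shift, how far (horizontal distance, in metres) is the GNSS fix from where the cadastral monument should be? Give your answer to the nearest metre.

Observed coordinate differences: Δφ = +0.00209°, Δλ = +0.00495°.
Converting to metres (1° lat = 111300 m, cos φ = 0.738622): observed ΔN = 232.6 m, observed ΔE = 406.9 m.
Subtracting the expected shift leaves a residual of 232.6 − (247.8) = -15.2 m north and 406.9 − (425.3) = -18.4 m east.
Residual distance = √((-15.2)² + (-18.4)²) = 23.8 m.

24 m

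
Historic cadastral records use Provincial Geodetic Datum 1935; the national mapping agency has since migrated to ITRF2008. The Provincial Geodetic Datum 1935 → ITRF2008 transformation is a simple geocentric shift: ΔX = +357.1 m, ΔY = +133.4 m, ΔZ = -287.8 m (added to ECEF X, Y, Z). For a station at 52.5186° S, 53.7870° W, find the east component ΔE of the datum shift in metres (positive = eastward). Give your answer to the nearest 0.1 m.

The local east axis at (φ, λ) is (−sin λ, cos λ, 0), so ΔE = −sin(-53.7870°)·357.1 + cos(-53.7870°)·133.4 = 366.93 m.

ΔE = 366.9 m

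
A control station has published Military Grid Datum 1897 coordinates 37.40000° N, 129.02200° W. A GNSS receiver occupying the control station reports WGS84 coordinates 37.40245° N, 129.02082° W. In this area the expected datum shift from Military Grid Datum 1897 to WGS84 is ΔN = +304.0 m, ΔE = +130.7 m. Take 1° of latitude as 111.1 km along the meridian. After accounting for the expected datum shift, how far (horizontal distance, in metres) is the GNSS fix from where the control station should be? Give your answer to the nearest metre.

Observed coordinate differences: Δφ = +0.00245°, Δλ = +0.00118°.
Converting to metres (1° lat = 111100 m, cos φ = 0.794415): observed ΔN = 272.2 m, observed ΔE = 104.1 m.
Subtracting the expected shift leaves a residual of 272.2 − (304.0) = -31.8 m north and 104.1 − (130.7) = -26.6 m east.
Residual distance = √((-31.8)² + (-26.6)²) = 41.4 m.

41 m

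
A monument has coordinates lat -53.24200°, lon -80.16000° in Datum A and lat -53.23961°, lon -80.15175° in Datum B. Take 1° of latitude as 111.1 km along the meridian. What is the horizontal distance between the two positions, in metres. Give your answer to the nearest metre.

609 m

Δφ = -53.23961° − -53.24200° = +0.00239°; Δλ = -80.15175° − -80.16000° = +0.00825°.
ΔN = Δφ × 111100 = 265.5 m; ΔE = Δλ × 111100 × cos(-53.24200°) = +0.00825 × 111100 × 0.598436 = 548.5 m.
Distance = √(ΔE² + ΔN²) = √(548.5² + 265.5²) = 609.4 m.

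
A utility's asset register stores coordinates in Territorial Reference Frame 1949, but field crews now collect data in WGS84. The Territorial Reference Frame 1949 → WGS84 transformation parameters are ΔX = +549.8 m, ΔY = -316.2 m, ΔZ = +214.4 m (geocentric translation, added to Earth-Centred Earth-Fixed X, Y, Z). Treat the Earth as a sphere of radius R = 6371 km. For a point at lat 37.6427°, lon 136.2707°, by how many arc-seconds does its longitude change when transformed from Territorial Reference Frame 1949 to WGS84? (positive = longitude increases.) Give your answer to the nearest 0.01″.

sin φ = 0.610735, cos φ = 0.791835, sin λ = 0.691252, cos λ = -0.722614.
East component: ΔE = −sin λ·ΔX + cos λ·ΔY = −(0.691252)(549.8) + (-0.722614)(-316.2) = -151.56 m.
1° of latitude spans πR/180 = 111195 m; at latitude φ, 1° of longitude spans that × cos φ = 88048.0 m, so Δλ = -151.56 / 88048.0 × 3600 = -6.197″.

Δλ = -6.20″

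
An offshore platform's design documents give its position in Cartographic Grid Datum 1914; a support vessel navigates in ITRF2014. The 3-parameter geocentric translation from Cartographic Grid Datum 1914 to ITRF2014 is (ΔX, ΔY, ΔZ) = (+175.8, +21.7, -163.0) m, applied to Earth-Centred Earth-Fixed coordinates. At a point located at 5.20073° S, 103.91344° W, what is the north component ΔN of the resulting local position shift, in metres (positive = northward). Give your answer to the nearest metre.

ΔN = -168 m

The local north axis is (−sin φ cos λ, −sin φ sin λ, cos φ), giving ΔN = -3.832 − 1.909 − 162.329 = -168.07 m.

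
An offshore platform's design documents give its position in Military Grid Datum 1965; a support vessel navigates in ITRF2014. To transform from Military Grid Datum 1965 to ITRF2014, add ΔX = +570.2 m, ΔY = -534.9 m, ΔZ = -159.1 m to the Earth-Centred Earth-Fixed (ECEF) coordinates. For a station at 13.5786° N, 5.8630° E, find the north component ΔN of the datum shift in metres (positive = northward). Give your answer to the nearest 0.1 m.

ΔN = -275.0 m

The local north axis is (−sin φ cos λ, −sin φ sin λ, cos φ), giving ΔN = -133.171 + 12.828 − 154.653 = -275.00 m.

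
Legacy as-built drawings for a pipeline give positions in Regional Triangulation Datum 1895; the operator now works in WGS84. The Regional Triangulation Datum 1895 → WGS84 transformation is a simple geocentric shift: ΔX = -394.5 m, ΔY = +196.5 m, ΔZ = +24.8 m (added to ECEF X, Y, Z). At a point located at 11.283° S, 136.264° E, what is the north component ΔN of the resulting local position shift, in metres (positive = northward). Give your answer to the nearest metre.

At φ = -11.283°, λ = 136.264°: sin φ = -0.195655, cos φ = 0.980673, sin λ = 0.691337, cos λ = -0.722533.
ΔN = −sin φ cos λ·ΔX − sin φ sin λ·ΔY + cos φ·ΔZ = −(-0.195655)(-0.722533)(-394.5) − (-0.195655)(0.691337)(196.5) + (0.980673)(24.8) = 106.67 m.

ΔN = 107 m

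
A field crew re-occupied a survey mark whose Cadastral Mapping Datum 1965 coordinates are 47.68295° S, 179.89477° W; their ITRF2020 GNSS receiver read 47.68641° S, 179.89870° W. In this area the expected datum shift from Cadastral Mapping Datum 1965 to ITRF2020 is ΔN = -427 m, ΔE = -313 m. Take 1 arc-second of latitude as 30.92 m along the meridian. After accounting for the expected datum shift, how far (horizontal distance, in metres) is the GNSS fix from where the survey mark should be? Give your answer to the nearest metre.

46 m

Observed coordinate differences: Δφ = -0.00346°, Δλ = -0.00393°.
Converting to metres (1° lat = 111312 m, cos φ = 0.673233): observed ΔN = -385.1 m, observed ΔE = -294.5 m.
Subtracting the expected shift leaves a residual of -385.1 − (-427) = 41.9 m north and -294.5 − (-313) = 18.5 m east.
Residual distance = √(41.9² + 18.5²) = 45.8 m.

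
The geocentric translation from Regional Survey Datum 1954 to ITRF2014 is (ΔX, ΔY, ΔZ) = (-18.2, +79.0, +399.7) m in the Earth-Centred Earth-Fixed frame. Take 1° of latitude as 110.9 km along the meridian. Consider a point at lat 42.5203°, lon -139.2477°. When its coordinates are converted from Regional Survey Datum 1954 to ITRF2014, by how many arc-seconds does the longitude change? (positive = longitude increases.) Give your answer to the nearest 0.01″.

sin φ = 0.675851, cos φ = 0.737038, sin λ = -0.652790, cos λ = -0.757539.
East component: ΔE = −sin λ·ΔX + cos λ·ΔY = −(-0.652790)(-18.2) + (-0.757539)(79.0) = -71.73 m.
1° of latitude spans 110900 m; at latitude φ, 1° of longitude spans that × cos φ = 81737.5 m, so Δλ = -71.73 / 81737.5 × 3600 = -3.159″.

Δλ = -3.16″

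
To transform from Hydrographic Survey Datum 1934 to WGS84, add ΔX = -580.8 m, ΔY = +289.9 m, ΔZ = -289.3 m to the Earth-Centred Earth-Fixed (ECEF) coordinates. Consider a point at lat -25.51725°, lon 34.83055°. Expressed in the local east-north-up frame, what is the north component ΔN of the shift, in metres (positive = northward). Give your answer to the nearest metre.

ΔN = -395 m

At φ = -25.51725°, λ = 34.83055°: sin φ = -0.430783, cos φ = 0.902456, sin λ = 0.571151, cos λ = 0.820845.
ΔN = −sin φ cos λ·ΔX − sin φ sin λ·ΔY + cos φ·ΔZ = −(-0.430783)(0.820845)(-580.8) − (-0.430783)(0.571151)(289.9) + (0.902456)(-289.3) = -395.13 m.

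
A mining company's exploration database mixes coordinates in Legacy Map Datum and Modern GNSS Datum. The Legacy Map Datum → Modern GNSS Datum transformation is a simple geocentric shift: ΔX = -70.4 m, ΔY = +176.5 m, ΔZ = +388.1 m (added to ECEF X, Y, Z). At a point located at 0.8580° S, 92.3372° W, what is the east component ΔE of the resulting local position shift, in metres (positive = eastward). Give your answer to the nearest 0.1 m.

ΔE = -77.5 m

At φ = -0.8580°, λ = -92.3372°: sin φ = -0.014974, cos φ = 0.999888, sin λ = -0.999168, cos λ = -0.040781.
ΔE = −sin λ·ΔX + cos λ·ΔY = −(-0.999168)·(-70.4) + (-0.040781)·(176.5) = -77.54 m.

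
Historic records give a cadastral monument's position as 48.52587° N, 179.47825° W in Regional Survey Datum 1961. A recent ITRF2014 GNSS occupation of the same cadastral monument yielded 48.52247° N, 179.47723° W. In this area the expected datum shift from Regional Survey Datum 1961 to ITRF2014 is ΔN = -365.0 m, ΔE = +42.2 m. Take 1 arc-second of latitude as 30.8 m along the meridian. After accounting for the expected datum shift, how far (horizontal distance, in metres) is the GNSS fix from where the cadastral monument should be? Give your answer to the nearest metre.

35 m

Observed coordinate differences: Δφ = -0.00340°, Δλ = +0.00102°.
Converting to metres (1° lat = 110880 m, cos φ = 0.662282): observed ΔN = -377.0 m, observed ΔE = 74.9 m.
Subtracting the expected shift leaves a residual of -377.0 − (-365.0) = -12.0 m north and 74.9 − (42.2) = 32.7 m east.
Residual distance = √((-12.0)² + 32.7²) = 34.8 m.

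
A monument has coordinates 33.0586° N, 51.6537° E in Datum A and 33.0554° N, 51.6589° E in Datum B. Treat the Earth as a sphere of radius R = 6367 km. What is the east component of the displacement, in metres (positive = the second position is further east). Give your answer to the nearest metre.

Δφ = 33.0554° − 33.0586° = -0.0032°; Δλ = 51.6589° − 51.6537° = +0.0052°.
1° along a meridian = πR/180 = 111125 m.
ΔN = Δφ × 111125 = -355.6 m; ΔE = Δλ × 111125 × cos(33.0586°) = +0.0052 × 111125 × 0.838113 = 484.3 m.

ΔE = 484 m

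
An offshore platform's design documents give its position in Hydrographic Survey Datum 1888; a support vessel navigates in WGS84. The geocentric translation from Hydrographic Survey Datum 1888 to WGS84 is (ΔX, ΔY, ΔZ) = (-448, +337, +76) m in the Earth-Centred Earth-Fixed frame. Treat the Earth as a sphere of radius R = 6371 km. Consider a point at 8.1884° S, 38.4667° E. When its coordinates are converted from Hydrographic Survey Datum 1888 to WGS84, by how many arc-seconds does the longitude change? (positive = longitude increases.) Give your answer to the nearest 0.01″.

Δλ = 17.75″

sin φ = -0.142429, cos φ = 0.989805, sin λ = 0.622060, cos λ = 0.782970.
East component: ΔE = −sin λ·ΔX + cos λ·ΔY = −(0.622060)(-448) + (0.782970)(337) = 542.54 m.
1° of latitude spans πR/180 = 111195 m; at latitude φ, 1° of longitude spans that × cos φ = 110061.3 m, so Δλ = 542.54 / 110061.3 × 3600 = 17.746″.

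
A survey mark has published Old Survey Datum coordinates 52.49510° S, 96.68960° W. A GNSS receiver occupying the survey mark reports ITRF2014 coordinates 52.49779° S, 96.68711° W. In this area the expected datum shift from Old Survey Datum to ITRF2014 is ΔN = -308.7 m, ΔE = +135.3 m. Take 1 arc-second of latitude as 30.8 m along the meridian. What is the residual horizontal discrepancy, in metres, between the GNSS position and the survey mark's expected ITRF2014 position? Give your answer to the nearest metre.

Observed coordinate differences: Δφ = -0.00269°, Δλ = +0.00249°.
Converting to metres (1° lat = 110880 m, cos φ = 0.608829): observed ΔN = -298.3 m, observed ΔE = 168.1 m.
Subtracting the expected shift leaves a residual of -298.3 − (-308.7) = 10.4 m north and 168.1 − (135.3) = 32.8 m east.
Residual distance = √(10.4² + 32.8²) = 34.4 m.

34 m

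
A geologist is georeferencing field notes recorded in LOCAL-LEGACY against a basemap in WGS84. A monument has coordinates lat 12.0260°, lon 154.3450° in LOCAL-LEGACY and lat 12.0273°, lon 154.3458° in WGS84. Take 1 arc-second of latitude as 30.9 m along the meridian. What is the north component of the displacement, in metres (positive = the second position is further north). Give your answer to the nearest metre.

ΔN = 145 m

Δφ = 12.0273° − 12.0260° = +0.0013°; Δλ = 154.3458° − 154.3450° = +0.0008°.
1° of latitude = 3600 × 30.90 = 111240 m.
ΔN = Δφ × 111240 = 144.6 m; ΔE = Δλ × 111240 × cos(12.0260°) = +0.0008 × 111240 × 0.978053 = 87.0 m.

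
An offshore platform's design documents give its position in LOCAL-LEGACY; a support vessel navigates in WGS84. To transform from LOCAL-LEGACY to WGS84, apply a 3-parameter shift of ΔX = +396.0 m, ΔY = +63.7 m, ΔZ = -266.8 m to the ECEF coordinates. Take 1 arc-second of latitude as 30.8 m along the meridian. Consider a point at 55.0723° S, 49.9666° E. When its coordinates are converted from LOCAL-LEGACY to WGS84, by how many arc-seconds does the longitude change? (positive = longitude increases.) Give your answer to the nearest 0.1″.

Δλ = -14.9″

sin φ = -0.819875, cos φ = 0.572542, sin λ = 0.765670, cos λ = 0.643234.
East component: ΔE = −sin λ·ΔX + cos λ·ΔY = −(0.765670)(396.0) + (0.643234)(63.7) = -262.23 m.
1° of latitude spans 3600 × 30.80 = 110880 m; at latitude φ, 1° of longitude spans that × cos φ = 63483.5 m, so Δλ = -262.23 / 63483.5 × 3600 = -14.871″.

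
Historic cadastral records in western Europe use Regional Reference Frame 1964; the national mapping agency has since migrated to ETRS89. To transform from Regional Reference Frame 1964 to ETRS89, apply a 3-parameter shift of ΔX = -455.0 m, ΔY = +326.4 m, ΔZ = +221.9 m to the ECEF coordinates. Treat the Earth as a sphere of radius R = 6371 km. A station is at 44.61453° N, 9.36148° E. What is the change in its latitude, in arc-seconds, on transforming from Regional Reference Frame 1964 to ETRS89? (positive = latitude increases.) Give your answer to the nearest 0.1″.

sin φ = 0.702334, cos φ = 0.711848, sin λ = 0.162663, cos λ = 0.986682.
North component: ΔN = −sin φ cos λ·ΔX − sin φ sin λ·ΔY + cos φ·ΔZ = −(0.702334)(0.986682)(-455.0) − (0.702334)(0.162663)(326.4) + (0.711848)(221.9) = 435.98 m.
1° of latitude spans πR/180 = 111195 m, so Δφ = 435.98 / 111195 × 3600 = 14.115″.

Δφ = 14.1″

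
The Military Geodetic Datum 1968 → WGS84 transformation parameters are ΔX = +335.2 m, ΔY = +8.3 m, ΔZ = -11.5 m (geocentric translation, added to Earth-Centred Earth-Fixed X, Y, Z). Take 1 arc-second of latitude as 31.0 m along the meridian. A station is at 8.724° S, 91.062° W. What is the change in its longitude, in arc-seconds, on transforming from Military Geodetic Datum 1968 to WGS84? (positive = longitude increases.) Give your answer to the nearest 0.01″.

Δλ = 10.93″

sin φ = -0.151675, cos φ = 0.988430, sin λ = -0.999828, cos λ = -0.018534.
East component: ΔE = −sin λ·ΔX + cos λ·ΔY = −(-0.999828)(335.2) + (-0.018534)(8.3) = 334.99 m.
1° of latitude spans 3600 × 31.00 = 111600 m; at latitude φ, 1° of longitude spans that × cos φ = 110308.8 m, so Δλ = 334.99 / 110308.8 × 3600 = 10.933″.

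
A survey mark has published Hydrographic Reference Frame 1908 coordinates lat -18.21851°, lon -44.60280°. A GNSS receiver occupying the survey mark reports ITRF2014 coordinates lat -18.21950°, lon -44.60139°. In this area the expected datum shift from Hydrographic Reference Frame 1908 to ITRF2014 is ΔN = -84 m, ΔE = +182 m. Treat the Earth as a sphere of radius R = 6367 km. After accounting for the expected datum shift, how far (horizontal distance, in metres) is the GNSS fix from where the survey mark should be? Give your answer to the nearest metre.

Observed coordinate differences: Δφ = -0.00099°, Δλ = +0.00141°.
Converting to metres (1° lat = 111125 m, cos φ = 0.949871): observed ΔN = -110.0 m, observed ΔE = 148.8 m.
Subtracting the expected shift leaves a residual of -110.0 − (-84) = -26.0 m north and 148.8 − (182) = -33.2 m east.
Residual distance = √((-26.0)² + (-33.2)²) = 42.2 m.

42 m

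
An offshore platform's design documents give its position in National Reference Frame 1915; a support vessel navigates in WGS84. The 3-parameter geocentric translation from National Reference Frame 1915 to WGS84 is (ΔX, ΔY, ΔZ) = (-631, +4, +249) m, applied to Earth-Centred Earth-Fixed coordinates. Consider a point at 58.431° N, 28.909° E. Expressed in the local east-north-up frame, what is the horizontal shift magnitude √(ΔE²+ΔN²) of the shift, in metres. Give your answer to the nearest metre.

674 m

At φ = 58.431°, λ = 28.909°: sin φ = 0.852010, cos φ = 0.523525, sin λ = 0.483420, cos λ = 0.875389.
ΔE = −sin λ·ΔX + cos λ·ΔY = −(0.483420)·(-631) + (0.875389)·(4) = 308.54 m.
ΔN = −sin φ cos λ·ΔX − sin φ sin λ·ΔY + cos φ·ΔZ = −(0.852010)(0.875389)(-631) − (0.852010)(0.483420)(4) + (0.523525)(249) = 599.34 m.
Horizontal magnitude = √(ΔE² + ΔN²) = √(308.54² + 599.34²) = 674.09 m.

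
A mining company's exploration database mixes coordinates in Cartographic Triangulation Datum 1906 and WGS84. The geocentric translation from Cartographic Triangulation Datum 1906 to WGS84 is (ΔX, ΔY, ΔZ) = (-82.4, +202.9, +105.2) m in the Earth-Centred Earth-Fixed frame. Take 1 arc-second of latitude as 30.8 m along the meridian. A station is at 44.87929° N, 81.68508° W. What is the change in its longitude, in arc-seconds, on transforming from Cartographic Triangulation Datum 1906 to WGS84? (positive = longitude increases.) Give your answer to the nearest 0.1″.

sin φ = 0.705615, cos φ = 0.708595, sin λ = -0.989488, cos λ = 0.144614.
East component: ΔE = −sin λ·ΔX + cos λ·ΔY = −(-0.989488)(-82.4) + (0.144614)(202.9) = -52.19 m.
1° of latitude spans 3600 × 30.80 = 110880 m; at latitude φ, 1° of longitude spans that × cos φ = 78569.0 m, so Δλ = -52.19 / 78569.0 × 3600 = -2.391″.

Δλ = -2.4″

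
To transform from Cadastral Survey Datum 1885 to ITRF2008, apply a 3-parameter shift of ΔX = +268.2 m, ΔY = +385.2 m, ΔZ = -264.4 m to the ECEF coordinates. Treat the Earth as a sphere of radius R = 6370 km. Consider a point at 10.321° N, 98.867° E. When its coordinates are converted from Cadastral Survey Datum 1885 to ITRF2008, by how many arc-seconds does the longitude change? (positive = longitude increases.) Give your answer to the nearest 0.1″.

sin φ = 0.179163, cos φ = 0.983819, sin λ = 0.988049, cos λ = -0.154141.
East component: ΔE = −sin λ·ΔX + cos λ·ΔY = −(0.988049)(268.2) + (-0.154141)(385.2) = -324.37 m.
1° of latitude spans πR/180 = 111177 m; at latitude φ, 1° of longitude spans that × cos φ = 109378.6 m, so Δλ = -324.37 / 109378.6 × 3600 = -10.676″.

Δλ = -10.7″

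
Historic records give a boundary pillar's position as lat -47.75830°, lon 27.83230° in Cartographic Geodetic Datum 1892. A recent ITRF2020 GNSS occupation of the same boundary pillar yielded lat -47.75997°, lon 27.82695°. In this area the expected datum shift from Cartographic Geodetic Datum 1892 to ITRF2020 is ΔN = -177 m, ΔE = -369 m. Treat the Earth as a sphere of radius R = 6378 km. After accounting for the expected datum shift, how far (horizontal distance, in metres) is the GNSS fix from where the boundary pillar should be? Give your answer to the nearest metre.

Observed coordinate differences: Δφ = -0.00167°, Δλ = -0.00535°.
Converting to metres (1° lat = 111317 m, cos φ = 0.672260): observed ΔN = -185.9 m, observed ΔE = -400.4 m.
Subtracting the expected shift leaves a residual of -185.9 − (-177) = -8.9 m north and -400.4 − (-369) = -31.4 m east.
Residual distance = √((-8.9)² + (-31.4)²) = 32.6 m.

33 m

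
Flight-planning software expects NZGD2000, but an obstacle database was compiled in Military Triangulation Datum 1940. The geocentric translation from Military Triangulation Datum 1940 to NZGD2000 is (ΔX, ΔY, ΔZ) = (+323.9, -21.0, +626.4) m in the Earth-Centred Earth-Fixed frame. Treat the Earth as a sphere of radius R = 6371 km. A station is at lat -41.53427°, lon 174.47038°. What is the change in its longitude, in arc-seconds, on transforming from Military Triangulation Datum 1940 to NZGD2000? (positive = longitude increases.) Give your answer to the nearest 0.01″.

Δλ = -0.45″

sin φ = -0.663068, cos φ = 0.748559, sin λ = 0.096360, cos λ = -0.995347.
East component: ΔE = −sin λ·ΔX + cos λ·ΔY = −(0.096360)(323.9) + (-0.995347)(-21.0) = -10.31 m.
1° of latitude spans πR/180 = 111195 m; at latitude φ, 1° of longitude spans that × cos φ = 83236.0 m, so Δλ = -10.31 / 83236.0 × 3600 = -0.446″.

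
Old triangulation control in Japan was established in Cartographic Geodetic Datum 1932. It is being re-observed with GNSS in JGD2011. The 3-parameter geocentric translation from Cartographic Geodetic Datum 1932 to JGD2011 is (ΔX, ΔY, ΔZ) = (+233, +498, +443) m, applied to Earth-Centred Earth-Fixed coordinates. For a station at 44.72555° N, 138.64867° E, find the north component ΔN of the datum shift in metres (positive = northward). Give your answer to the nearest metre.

At φ = 44.72555°, λ = 138.64867°: sin φ = 0.703712, cos φ = 0.710486, sin λ = 0.660674, cos λ = -0.750673.
ΔN = −sin φ cos λ·ΔX − sin φ sin λ·ΔY + cos φ·ΔZ = −(0.703712)(-0.750673)(233) − (0.703712)(0.660674)(498) + (0.710486)(443) = 206.30 m.

ΔN = 206 m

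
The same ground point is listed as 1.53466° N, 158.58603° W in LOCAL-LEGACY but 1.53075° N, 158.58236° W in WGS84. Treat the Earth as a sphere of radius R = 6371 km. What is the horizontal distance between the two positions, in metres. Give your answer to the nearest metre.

596 m

Δφ = 1.53075° − 1.53466° = -0.00391°; Δλ = -158.58236° − -158.58603° = +0.00367°.
1° along a meridian = πR/180 = 111195 m.
ΔN = Δφ × 111195 = -434.8 m; ΔE = Δλ × 111195 × cos(1.53466°) = +0.00367 × 111195 × 0.999641 = 407.9 m.
Distance = √(ΔE² + ΔN²) = √(407.9² + (-434.8)²) = 596.2 m.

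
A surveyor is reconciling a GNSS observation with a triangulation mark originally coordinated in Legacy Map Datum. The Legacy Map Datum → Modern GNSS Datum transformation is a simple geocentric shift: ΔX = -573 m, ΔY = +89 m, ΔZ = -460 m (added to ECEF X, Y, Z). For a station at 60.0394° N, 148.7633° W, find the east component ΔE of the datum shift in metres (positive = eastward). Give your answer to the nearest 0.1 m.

The local east axis at (φ, λ) is (−sin λ, cos λ, 0), so ΔE = −sin(-148.7633°)·(-573) + cos(-148.7633°)·89 = -373.24 m.

ΔE = -373.2 m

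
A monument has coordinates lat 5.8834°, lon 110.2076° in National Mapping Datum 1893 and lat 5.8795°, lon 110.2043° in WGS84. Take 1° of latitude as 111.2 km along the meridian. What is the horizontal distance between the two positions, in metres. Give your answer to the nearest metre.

Δφ = 5.8795° − 5.8834° = -0.0039°; Δλ = 110.2043° − 110.2076° = -0.0033°.
ΔN = Δφ × 111200 = -433.7 m; ΔE = Δλ × 111200 × cos(5.8834°) = -0.0033 × 111200 × 0.994733 = -365.0 m.
Distance = √(ΔE² + ΔN²) = √((-365.0)² + (-433.7)²) = 566.9 m.

567 m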